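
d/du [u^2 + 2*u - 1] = 2*u + 2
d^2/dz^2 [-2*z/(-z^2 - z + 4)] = 4*(z*(2*z + 1)^2 - (3*z + 1)*(z^2 + z - 4))/(z^2 + z - 4)^3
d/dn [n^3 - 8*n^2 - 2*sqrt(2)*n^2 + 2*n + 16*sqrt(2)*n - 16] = 3*n^2 - 16*n - 4*sqrt(2)*n + 2 + 16*sqrt(2)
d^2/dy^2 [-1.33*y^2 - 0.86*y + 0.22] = -2.66000000000000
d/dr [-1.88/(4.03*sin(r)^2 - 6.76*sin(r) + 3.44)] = (15.1528*sin(r) - 12.7088)*cos(r)/(4.03*sin(r)^2 - 6.76*sin(r) + 3.44)^2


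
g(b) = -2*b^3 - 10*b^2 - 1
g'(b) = -6*b^2 - 20*b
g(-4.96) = -2.97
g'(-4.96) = -48.41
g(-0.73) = -5.55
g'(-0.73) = 11.40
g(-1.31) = -13.66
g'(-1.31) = 15.90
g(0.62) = -5.32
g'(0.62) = -14.71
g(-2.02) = -25.32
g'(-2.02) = 15.92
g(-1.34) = -14.14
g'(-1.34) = 16.03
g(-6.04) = 74.88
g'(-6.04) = -98.09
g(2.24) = -73.65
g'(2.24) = -74.91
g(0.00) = -1.00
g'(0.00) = 0.00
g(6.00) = -793.00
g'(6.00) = -336.00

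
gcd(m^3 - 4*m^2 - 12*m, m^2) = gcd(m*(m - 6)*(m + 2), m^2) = m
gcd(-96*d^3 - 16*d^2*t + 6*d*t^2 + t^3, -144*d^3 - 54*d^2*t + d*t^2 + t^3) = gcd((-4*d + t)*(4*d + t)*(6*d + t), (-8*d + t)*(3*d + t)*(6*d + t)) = 6*d + t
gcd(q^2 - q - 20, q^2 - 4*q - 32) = q + 4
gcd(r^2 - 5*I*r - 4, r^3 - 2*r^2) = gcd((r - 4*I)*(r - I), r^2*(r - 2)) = 1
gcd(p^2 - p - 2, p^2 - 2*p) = p - 2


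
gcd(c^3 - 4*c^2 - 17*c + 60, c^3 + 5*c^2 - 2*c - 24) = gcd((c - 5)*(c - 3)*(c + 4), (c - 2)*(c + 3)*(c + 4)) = c + 4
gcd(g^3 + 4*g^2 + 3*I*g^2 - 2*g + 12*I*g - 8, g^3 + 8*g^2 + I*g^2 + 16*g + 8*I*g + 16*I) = g^2 + g*(4 + I) + 4*I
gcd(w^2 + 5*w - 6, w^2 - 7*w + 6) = w - 1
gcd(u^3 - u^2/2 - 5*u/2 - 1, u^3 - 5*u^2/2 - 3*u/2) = u + 1/2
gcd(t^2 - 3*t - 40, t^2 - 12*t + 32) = t - 8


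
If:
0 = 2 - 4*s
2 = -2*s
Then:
No Solution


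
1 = 1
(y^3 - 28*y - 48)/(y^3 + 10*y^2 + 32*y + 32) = (y - 6)/(y + 4)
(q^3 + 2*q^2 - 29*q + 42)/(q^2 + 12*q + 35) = (q^2 - 5*q + 6)/(q + 5)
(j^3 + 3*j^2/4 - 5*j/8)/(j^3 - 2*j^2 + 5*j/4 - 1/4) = j*(4*j + 5)/(2*(2*j^2 - 3*j + 1))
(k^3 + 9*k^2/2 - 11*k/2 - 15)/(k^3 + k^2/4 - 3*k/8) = 4*(2*k^3 + 9*k^2 - 11*k - 30)/(k*(8*k^2 + 2*k - 3))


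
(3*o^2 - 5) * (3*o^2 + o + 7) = 9*o^4 + 3*o^3 + 6*o^2 - 5*o - 35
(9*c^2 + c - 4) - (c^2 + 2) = 8*c^2 + c - 6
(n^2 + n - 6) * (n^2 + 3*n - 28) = n^4 + 4*n^3 - 31*n^2 - 46*n + 168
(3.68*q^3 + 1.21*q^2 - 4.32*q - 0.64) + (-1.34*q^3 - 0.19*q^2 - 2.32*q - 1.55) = 2.34*q^3 + 1.02*q^2 - 6.64*q - 2.19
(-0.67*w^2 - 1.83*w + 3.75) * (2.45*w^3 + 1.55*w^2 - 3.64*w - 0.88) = -1.6415*w^5 - 5.522*w^4 + 8.7898*w^3 + 13.0633*w^2 - 12.0396*w - 3.3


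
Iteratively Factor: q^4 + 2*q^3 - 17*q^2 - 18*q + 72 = (q - 3)*(q^3 + 5*q^2 - 2*q - 24) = (q - 3)*(q + 3)*(q^2 + 2*q - 8) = (q - 3)*(q - 2)*(q + 3)*(q + 4)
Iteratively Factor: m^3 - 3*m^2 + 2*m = (m - 1)*(m^2 - 2*m) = m*(m - 1)*(m - 2)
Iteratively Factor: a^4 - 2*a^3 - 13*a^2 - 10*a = (a + 1)*(a^3 - 3*a^2 - 10*a) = (a + 1)*(a + 2)*(a^2 - 5*a) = a*(a + 1)*(a + 2)*(a - 5)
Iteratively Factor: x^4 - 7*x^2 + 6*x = (x + 3)*(x^3 - 3*x^2 + 2*x) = x*(x + 3)*(x^2 - 3*x + 2) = x*(x - 2)*(x + 3)*(x - 1)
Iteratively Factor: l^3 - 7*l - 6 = (l + 1)*(l^2 - l - 6) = (l - 3)*(l + 1)*(l + 2)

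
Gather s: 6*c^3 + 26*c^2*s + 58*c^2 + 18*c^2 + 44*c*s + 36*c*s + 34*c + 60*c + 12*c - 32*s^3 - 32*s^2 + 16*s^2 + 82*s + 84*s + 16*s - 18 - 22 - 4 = 6*c^3 + 76*c^2 + 106*c - 32*s^3 - 16*s^2 + s*(26*c^2 + 80*c + 182) - 44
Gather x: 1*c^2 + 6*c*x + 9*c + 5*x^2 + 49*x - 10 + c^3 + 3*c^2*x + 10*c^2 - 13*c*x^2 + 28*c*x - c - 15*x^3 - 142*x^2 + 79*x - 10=c^3 + 11*c^2 + 8*c - 15*x^3 + x^2*(-13*c - 137) + x*(3*c^2 + 34*c + 128) - 20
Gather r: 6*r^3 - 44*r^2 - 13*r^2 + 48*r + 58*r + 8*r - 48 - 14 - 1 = 6*r^3 - 57*r^2 + 114*r - 63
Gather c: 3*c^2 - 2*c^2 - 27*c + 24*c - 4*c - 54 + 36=c^2 - 7*c - 18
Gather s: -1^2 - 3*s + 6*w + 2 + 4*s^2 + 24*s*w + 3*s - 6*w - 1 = 4*s^2 + 24*s*w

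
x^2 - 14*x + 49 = (x - 7)^2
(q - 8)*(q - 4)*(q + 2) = q^3 - 10*q^2 + 8*q + 64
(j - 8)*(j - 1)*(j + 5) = j^3 - 4*j^2 - 37*j + 40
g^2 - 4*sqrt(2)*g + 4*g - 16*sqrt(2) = (g + 4)*(g - 4*sqrt(2))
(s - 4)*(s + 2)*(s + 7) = s^3 + 5*s^2 - 22*s - 56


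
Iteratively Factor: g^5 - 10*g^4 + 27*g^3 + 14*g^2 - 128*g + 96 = (g - 4)*(g^4 - 6*g^3 + 3*g^2 + 26*g - 24) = (g - 4)*(g - 1)*(g^3 - 5*g^2 - 2*g + 24) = (g - 4)*(g - 3)*(g - 1)*(g^2 - 2*g - 8) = (g - 4)^2*(g - 3)*(g - 1)*(g + 2)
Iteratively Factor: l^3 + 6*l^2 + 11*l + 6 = (l + 2)*(l^2 + 4*l + 3) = (l + 1)*(l + 2)*(l + 3)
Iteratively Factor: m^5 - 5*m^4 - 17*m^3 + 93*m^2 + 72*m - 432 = (m - 4)*(m^4 - m^3 - 21*m^2 + 9*m + 108) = (m - 4)*(m + 3)*(m^3 - 4*m^2 - 9*m + 36) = (m - 4)*(m - 3)*(m + 3)*(m^2 - m - 12) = (m - 4)^2*(m - 3)*(m + 3)*(m + 3)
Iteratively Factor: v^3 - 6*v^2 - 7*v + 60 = (v + 3)*(v^2 - 9*v + 20) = (v - 4)*(v + 3)*(v - 5)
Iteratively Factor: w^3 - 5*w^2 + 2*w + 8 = (w - 2)*(w^2 - 3*w - 4) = (w - 4)*(w - 2)*(w + 1)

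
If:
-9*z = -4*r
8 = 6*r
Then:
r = 4/3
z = 16/27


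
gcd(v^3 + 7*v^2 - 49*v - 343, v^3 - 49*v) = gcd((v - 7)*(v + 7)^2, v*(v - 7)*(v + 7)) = v^2 - 49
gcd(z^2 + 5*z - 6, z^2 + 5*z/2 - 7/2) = z - 1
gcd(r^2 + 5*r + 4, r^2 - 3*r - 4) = r + 1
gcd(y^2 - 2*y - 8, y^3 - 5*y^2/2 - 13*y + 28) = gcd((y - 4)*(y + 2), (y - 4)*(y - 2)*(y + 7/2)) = y - 4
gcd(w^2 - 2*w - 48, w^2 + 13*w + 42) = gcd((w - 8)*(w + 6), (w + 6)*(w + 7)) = w + 6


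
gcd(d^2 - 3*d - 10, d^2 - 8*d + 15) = d - 5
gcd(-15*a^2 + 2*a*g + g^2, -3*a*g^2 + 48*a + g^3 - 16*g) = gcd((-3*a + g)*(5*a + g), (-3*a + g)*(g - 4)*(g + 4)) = 3*a - g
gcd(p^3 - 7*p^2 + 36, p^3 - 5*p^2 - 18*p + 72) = p^2 - 9*p + 18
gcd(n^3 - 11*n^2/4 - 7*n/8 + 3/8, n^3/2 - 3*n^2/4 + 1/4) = n + 1/2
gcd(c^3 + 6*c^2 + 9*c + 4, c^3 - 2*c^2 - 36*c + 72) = 1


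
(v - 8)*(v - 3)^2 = v^3 - 14*v^2 + 57*v - 72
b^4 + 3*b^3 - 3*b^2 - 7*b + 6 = (b - 1)^2*(b + 2)*(b + 3)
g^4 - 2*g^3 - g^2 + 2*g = g*(g - 2)*(g - 1)*(g + 1)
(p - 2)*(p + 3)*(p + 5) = p^3 + 6*p^2 - p - 30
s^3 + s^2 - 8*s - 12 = (s - 3)*(s + 2)^2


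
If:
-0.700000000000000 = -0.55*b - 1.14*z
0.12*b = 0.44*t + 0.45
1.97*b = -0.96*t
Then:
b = 0.44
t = -0.90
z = 0.40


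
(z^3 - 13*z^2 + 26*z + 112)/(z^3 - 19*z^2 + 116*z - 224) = (z + 2)/(z - 4)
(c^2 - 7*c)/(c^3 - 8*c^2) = (c - 7)/(c*(c - 8))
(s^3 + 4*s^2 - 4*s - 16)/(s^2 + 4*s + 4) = (s^2 + 2*s - 8)/(s + 2)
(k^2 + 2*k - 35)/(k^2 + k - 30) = (k + 7)/(k + 6)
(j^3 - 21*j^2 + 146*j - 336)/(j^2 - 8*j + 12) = (j^2 - 15*j + 56)/(j - 2)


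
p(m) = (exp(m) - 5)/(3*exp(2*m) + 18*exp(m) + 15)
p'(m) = (exp(m) - 5)*(-6*exp(2*m) - 18*exp(m))/(3*exp(2*m) + 18*exp(m) + 15)^2 + exp(m)/(3*exp(2*m) + 18*exp(m) + 15)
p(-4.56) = -0.33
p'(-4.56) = 0.00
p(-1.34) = -0.24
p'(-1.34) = 0.07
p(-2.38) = -0.29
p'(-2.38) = 0.04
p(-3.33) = -0.32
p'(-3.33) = 0.02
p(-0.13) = -0.12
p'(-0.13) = 0.10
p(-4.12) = -0.33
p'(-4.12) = 0.01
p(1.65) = 0.00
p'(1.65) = 0.03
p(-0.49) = -0.16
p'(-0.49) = 0.10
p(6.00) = 0.00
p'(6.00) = 0.00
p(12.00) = 0.00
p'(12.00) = 0.00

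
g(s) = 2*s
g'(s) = 2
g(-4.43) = -8.86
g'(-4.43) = 2.00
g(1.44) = 2.88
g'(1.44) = 2.00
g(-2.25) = -4.50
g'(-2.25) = 2.00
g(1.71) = 3.42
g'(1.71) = 2.00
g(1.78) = 3.56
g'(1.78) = 2.00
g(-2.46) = -4.92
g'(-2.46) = 2.00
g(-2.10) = -4.20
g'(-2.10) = 2.00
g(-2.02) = -4.04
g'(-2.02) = 2.00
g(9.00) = 18.00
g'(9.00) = 2.00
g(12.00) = 24.00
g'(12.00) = 2.00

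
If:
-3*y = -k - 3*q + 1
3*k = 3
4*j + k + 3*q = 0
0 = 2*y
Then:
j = -1/4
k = 1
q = 0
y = 0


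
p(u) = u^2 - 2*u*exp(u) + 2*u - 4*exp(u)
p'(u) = -2*u*exp(u) + 2*u - 6*exp(u) + 2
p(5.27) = -2788.50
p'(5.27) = -3203.10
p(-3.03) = 3.22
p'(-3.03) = -4.06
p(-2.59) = 1.62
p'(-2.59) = -3.24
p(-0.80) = -2.04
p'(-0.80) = -1.58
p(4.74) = -1510.63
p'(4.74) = -1759.96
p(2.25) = -71.08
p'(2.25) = -93.12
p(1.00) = -13.31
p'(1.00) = -17.75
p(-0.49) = -2.59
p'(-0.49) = -2.06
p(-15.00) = 195.00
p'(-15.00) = -28.00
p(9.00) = -178168.85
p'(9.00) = -194454.01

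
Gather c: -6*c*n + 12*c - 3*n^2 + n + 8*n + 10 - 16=c*(12 - 6*n) - 3*n^2 + 9*n - 6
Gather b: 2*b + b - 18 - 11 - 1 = 3*b - 30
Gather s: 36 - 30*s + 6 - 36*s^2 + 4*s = -36*s^2 - 26*s + 42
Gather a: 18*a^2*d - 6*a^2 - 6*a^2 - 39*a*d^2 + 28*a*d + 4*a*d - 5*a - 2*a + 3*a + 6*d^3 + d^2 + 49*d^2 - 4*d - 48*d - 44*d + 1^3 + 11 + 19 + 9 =a^2*(18*d - 12) + a*(-39*d^2 + 32*d - 4) + 6*d^3 + 50*d^2 - 96*d + 40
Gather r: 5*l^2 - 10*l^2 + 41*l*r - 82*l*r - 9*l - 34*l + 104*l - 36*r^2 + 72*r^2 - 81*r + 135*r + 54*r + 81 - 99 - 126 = -5*l^2 + 61*l + 36*r^2 + r*(108 - 41*l) - 144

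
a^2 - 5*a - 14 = (a - 7)*(a + 2)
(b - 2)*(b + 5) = b^2 + 3*b - 10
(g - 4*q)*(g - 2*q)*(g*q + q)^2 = g^4*q^2 - 6*g^3*q^3 + 2*g^3*q^2 + 8*g^2*q^4 - 12*g^2*q^3 + g^2*q^2 + 16*g*q^4 - 6*g*q^3 + 8*q^4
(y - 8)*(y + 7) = y^2 - y - 56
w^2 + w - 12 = (w - 3)*(w + 4)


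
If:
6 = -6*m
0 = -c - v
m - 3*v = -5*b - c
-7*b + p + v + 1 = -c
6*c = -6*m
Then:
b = -3/5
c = 1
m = -1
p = -26/5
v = -1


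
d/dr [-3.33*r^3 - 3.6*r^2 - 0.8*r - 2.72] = -9.99*r^2 - 7.2*r - 0.8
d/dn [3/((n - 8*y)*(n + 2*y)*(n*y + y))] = 3*(-(n + 1)*(n - 8*y) - (n + 1)*(n + 2*y) - (n - 8*y)*(n + 2*y))/(y*(n + 1)^2*(n - 8*y)^2*(n + 2*y)^2)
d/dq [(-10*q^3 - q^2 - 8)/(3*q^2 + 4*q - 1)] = 2*(-15*q^4 - 40*q^3 + 13*q^2 + 25*q + 16)/(9*q^4 + 24*q^3 + 10*q^2 - 8*q + 1)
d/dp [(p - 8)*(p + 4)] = 2*p - 4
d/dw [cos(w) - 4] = -sin(w)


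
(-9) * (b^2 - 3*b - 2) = -9*b^2 + 27*b + 18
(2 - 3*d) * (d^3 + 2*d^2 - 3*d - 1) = -3*d^4 - 4*d^3 + 13*d^2 - 3*d - 2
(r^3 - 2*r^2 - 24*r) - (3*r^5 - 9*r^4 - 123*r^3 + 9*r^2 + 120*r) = -3*r^5 + 9*r^4 + 124*r^3 - 11*r^2 - 144*r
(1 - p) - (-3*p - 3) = 2*p + 4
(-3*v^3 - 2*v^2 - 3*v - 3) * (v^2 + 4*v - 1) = -3*v^5 - 14*v^4 - 8*v^3 - 13*v^2 - 9*v + 3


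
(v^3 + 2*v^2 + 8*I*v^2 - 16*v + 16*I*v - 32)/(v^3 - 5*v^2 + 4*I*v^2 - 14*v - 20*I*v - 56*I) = (v + 4*I)/(v - 7)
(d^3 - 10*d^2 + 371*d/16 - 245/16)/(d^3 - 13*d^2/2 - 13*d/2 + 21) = (16*d^2 - 48*d + 35)/(8*(2*d^2 + d - 6))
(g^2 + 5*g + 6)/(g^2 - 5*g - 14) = (g + 3)/(g - 7)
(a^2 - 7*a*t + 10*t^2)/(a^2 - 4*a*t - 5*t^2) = (a - 2*t)/(a + t)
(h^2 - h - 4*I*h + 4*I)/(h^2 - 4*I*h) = (h - 1)/h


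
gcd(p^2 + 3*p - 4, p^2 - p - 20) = p + 4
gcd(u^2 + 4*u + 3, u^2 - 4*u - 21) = u + 3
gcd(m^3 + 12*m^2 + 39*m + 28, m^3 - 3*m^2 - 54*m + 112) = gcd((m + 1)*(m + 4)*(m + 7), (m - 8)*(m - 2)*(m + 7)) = m + 7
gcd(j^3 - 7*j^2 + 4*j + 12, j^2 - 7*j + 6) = j - 6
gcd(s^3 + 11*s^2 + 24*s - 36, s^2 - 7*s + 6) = s - 1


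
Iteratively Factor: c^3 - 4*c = (c + 2)*(c^2 - 2*c) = (c - 2)*(c + 2)*(c)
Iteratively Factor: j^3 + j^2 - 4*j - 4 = (j - 2)*(j^2 + 3*j + 2) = (j - 2)*(j + 1)*(j + 2)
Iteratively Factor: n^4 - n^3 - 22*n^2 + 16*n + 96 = (n - 4)*(n^3 + 3*n^2 - 10*n - 24) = (n - 4)*(n + 4)*(n^2 - n - 6) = (n - 4)*(n - 3)*(n + 4)*(n + 2)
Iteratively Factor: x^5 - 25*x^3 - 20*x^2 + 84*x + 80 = (x + 2)*(x^4 - 2*x^3 - 21*x^2 + 22*x + 40) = (x + 1)*(x + 2)*(x^3 - 3*x^2 - 18*x + 40) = (x + 1)*(x + 2)*(x + 4)*(x^2 - 7*x + 10) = (x - 2)*(x + 1)*(x + 2)*(x + 4)*(x - 5)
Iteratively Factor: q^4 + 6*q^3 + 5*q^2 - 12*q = (q - 1)*(q^3 + 7*q^2 + 12*q) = (q - 1)*(q + 3)*(q^2 + 4*q) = (q - 1)*(q + 3)*(q + 4)*(q)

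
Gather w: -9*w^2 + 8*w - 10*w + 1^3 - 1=-9*w^2 - 2*w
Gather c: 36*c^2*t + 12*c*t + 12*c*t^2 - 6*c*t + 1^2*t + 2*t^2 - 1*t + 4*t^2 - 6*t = 36*c^2*t + c*(12*t^2 + 6*t) + 6*t^2 - 6*t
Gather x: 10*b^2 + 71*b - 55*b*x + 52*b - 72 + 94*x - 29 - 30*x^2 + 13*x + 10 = 10*b^2 + 123*b - 30*x^2 + x*(107 - 55*b) - 91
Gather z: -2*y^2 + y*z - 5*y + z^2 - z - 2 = -2*y^2 - 5*y + z^2 + z*(y - 1) - 2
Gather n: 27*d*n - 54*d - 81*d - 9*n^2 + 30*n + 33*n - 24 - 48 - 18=-135*d - 9*n^2 + n*(27*d + 63) - 90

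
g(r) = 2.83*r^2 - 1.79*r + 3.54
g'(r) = 5.66*r - 1.79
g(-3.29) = 40.06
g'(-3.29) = -20.41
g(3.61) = 33.96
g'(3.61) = 18.64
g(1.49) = 7.16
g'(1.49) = 6.64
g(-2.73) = 29.52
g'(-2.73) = -17.24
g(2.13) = 12.57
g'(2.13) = 10.27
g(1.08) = 4.91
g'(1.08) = 4.32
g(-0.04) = 3.62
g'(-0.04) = -2.02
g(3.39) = 29.99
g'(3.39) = 17.40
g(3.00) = 23.64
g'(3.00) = 15.19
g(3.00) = 23.64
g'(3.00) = 15.19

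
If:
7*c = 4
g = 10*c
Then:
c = 4/7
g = 40/7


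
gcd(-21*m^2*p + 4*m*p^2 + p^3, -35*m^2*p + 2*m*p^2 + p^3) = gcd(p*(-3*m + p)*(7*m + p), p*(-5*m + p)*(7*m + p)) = 7*m*p + p^2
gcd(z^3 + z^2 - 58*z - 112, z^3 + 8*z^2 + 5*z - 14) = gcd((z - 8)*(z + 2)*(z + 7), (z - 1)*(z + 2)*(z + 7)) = z^2 + 9*z + 14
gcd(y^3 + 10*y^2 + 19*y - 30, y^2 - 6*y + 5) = y - 1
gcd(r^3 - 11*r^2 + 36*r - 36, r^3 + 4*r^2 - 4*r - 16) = r - 2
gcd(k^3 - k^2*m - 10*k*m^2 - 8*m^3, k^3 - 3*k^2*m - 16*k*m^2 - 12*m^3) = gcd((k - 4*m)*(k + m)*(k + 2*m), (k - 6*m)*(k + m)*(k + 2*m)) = k^2 + 3*k*m + 2*m^2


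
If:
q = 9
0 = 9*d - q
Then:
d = 1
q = 9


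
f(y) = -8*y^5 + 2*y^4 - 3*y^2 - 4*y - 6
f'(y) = -40*y^4 + 8*y^3 - 6*y - 4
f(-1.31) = 30.85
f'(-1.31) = -131.92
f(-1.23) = 21.48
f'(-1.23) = -103.06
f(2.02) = -262.08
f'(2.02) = -616.17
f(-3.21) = 2914.84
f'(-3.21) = -4496.33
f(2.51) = -752.56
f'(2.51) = -1480.20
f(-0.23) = -5.23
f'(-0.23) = -2.83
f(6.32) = -77623.50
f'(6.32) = -61838.24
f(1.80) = -153.09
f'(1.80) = -388.05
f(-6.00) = 64710.00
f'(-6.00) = -53536.00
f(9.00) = -459555.00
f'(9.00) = -256666.00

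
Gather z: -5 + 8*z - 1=8*z - 6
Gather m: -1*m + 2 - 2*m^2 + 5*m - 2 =-2*m^2 + 4*m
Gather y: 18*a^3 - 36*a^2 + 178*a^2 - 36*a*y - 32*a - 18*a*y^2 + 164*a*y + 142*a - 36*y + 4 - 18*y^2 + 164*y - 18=18*a^3 + 142*a^2 + 110*a + y^2*(-18*a - 18) + y*(128*a + 128) - 14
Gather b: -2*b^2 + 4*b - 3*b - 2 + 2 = -2*b^2 + b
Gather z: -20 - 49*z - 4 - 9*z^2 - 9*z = -9*z^2 - 58*z - 24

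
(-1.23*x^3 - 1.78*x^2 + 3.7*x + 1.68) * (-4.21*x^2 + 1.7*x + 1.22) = 5.1783*x^5 + 5.4028*x^4 - 20.1036*x^3 - 2.9544*x^2 + 7.37*x + 2.0496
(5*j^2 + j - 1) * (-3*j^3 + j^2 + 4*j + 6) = -15*j^5 + 2*j^4 + 24*j^3 + 33*j^2 + 2*j - 6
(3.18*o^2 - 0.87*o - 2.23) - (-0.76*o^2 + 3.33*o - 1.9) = 3.94*o^2 - 4.2*o - 0.33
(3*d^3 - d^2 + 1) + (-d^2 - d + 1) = 3*d^3 - 2*d^2 - d + 2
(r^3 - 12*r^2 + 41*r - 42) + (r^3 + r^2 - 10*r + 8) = 2*r^3 - 11*r^2 + 31*r - 34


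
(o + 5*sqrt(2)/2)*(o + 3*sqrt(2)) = o^2 + 11*sqrt(2)*o/2 + 15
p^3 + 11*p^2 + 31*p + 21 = (p + 1)*(p + 3)*(p + 7)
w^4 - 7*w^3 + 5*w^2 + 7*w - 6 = (w - 6)*(w - 1)^2*(w + 1)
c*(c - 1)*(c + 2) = c^3 + c^2 - 2*c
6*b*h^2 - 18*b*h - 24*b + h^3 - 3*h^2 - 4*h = (6*b + h)*(h - 4)*(h + 1)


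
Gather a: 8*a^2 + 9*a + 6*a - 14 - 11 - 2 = 8*a^2 + 15*a - 27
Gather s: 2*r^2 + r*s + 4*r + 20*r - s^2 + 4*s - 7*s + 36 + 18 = 2*r^2 + 24*r - s^2 + s*(r - 3) + 54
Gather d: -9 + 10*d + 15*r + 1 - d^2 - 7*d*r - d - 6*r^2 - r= -d^2 + d*(9 - 7*r) - 6*r^2 + 14*r - 8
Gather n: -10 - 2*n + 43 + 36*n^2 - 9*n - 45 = 36*n^2 - 11*n - 12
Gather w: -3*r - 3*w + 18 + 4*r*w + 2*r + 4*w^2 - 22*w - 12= -r + 4*w^2 + w*(4*r - 25) + 6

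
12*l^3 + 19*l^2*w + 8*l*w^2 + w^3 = (l + w)*(3*l + w)*(4*l + w)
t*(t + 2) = t^2 + 2*t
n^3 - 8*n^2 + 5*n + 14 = (n - 7)*(n - 2)*(n + 1)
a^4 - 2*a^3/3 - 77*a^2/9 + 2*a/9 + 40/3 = (a - 3)*(a - 4/3)*(a + 5/3)*(a + 2)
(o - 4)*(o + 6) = o^2 + 2*o - 24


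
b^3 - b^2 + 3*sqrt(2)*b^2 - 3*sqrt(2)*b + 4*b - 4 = (b - 1)*(b + sqrt(2))*(b + 2*sqrt(2))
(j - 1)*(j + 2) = j^2 + j - 2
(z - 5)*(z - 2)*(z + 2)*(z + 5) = z^4 - 29*z^2 + 100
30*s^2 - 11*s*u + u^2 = (-6*s + u)*(-5*s + u)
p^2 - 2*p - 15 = (p - 5)*(p + 3)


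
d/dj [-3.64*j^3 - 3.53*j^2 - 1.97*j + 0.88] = -10.92*j^2 - 7.06*j - 1.97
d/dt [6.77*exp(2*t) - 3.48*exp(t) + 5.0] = (13.54*exp(t) - 3.48)*exp(t)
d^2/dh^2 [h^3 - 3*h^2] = 6*h - 6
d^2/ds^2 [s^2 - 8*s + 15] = 2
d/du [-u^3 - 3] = -3*u^2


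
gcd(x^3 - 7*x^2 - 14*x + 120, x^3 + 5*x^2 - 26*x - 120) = x^2 - x - 20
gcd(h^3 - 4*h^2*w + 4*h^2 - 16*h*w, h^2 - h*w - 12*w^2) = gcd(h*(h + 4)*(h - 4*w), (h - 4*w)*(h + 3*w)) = -h + 4*w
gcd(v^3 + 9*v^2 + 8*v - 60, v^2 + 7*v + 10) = v + 5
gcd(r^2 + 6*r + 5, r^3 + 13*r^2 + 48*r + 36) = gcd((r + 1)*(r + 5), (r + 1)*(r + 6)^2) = r + 1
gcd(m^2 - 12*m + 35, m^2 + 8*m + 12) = 1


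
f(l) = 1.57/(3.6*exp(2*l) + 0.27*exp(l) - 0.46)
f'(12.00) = 0.00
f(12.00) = 0.00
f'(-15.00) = 0.00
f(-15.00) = -3.41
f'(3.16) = -0.00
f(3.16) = 0.00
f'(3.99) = -0.00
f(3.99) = 0.00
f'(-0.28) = -2.09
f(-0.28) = 0.87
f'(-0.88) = -28.80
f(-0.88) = 5.79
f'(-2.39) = -0.82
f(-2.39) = -3.88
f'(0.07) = -0.85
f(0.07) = 0.40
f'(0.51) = -0.32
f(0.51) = 0.16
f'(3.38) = -0.00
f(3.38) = 0.00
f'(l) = 1.57*(-7.2*exp(2*l) - 0.27*exp(l))/(3.6*exp(2*l) + 0.27*exp(l) - 0.46)^2 = (-11.304*exp(l) - 0.4239)*exp(l)/(3.6*exp(2*l) + 0.27*exp(l) - 0.46)^2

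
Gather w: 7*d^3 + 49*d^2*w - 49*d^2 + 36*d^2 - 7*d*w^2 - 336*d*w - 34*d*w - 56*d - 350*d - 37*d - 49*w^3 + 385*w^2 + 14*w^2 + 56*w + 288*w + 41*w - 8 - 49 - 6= 7*d^3 - 13*d^2 - 443*d - 49*w^3 + w^2*(399 - 7*d) + w*(49*d^2 - 370*d + 385) - 63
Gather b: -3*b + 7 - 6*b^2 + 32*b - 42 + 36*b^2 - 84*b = 30*b^2 - 55*b - 35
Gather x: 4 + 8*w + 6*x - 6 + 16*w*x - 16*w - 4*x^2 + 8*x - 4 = -8*w - 4*x^2 + x*(16*w + 14) - 6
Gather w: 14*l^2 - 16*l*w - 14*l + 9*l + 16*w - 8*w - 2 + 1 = 14*l^2 - 5*l + w*(8 - 16*l) - 1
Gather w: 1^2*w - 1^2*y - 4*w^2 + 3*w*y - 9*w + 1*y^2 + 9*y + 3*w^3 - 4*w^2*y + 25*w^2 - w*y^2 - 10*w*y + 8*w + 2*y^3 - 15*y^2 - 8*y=3*w^3 + w^2*(21 - 4*y) + w*(-y^2 - 7*y) + 2*y^3 - 14*y^2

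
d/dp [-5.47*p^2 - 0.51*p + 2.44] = -10.94*p - 0.51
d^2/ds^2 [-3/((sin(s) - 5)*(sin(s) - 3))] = 3*(4*sin(s)^4 - 24*sin(s)^3 - 2*sin(s)^2 + 168*sin(s) - 98)/((sin(s) - 5)^3*(sin(s) - 3)^3)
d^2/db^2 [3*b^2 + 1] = 6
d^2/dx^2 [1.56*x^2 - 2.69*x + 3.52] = 3.12000000000000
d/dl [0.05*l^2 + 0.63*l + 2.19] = 0.1*l + 0.63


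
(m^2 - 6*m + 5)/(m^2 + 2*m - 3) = (m - 5)/(m + 3)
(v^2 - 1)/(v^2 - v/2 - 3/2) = 2*(v - 1)/(2*v - 3)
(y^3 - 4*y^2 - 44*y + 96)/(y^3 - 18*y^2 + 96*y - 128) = (y + 6)/(y - 8)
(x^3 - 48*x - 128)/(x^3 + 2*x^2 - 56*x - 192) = (x + 4)/(x + 6)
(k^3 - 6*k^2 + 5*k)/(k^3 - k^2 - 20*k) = (k - 1)/(k + 4)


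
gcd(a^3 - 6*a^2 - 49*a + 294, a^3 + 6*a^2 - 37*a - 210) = a^2 + a - 42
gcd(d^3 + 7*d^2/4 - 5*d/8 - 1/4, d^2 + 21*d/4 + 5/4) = d + 1/4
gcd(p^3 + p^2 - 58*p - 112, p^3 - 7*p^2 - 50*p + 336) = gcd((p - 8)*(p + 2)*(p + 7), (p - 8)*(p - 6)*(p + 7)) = p^2 - p - 56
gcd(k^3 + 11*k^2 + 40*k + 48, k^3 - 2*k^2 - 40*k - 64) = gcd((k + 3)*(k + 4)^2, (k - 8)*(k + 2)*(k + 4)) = k + 4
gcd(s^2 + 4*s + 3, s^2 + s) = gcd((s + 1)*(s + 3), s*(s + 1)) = s + 1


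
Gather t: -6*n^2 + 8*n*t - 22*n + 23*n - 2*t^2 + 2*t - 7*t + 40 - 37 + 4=-6*n^2 + n - 2*t^2 + t*(8*n - 5) + 7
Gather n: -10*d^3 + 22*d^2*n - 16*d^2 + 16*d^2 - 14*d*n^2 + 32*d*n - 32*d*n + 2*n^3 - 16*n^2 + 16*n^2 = -10*d^3 + 22*d^2*n - 14*d*n^2 + 2*n^3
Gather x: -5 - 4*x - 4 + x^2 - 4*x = x^2 - 8*x - 9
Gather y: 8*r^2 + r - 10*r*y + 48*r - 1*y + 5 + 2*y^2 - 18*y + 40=8*r^2 + 49*r + 2*y^2 + y*(-10*r - 19) + 45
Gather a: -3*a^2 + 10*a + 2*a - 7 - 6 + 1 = -3*a^2 + 12*a - 12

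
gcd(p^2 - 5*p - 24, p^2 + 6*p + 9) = p + 3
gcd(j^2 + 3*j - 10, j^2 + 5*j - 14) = j - 2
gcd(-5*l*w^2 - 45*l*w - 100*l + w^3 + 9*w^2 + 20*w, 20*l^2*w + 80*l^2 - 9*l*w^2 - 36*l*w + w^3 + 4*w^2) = -5*l*w - 20*l + w^2 + 4*w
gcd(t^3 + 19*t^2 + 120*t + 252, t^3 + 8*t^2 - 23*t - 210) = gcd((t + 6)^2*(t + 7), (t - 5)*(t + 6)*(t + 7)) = t^2 + 13*t + 42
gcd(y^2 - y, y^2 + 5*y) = y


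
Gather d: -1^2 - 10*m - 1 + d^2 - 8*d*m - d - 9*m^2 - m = d^2 + d*(-8*m - 1) - 9*m^2 - 11*m - 2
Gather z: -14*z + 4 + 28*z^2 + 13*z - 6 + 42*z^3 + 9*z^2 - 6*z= 42*z^3 + 37*z^2 - 7*z - 2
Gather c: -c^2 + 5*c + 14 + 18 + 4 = -c^2 + 5*c + 36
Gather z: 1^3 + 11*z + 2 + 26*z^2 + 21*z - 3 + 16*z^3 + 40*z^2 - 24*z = 16*z^3 + 66*z^2 + 8*z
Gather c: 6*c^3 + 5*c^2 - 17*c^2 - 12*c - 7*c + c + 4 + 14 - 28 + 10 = 6*c^3 - 12*c^2 - 18*c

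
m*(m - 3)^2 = m^3 - 6*m^2 + 9*m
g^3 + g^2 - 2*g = g*(g - 1)*(g + 2)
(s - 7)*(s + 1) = s^2 - 6*s - 7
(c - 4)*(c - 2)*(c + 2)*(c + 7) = c^4 + 3*c^3 - 32*c^2 - 12*c + 112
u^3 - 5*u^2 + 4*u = u*(u - 4)*(u - 1)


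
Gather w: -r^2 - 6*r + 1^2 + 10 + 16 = -r^2 - 6*r + 27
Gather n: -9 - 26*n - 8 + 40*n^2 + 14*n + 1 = 40*n^2 - 12*n - 16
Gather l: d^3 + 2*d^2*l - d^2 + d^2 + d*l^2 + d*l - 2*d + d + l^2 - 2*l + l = d^3 - d + l^2*(d + 1) + l*(2*d^2 + d - 1)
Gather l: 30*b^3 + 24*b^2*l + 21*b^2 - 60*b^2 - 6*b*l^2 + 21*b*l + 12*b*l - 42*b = 30*b^3 - 39*b^2 - 6*b*l^2 - 42*b + l*(24*b^2 + 33*b)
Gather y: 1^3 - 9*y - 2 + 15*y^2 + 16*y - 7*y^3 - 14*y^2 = -7*y^3 + y^2 + 7*y - 1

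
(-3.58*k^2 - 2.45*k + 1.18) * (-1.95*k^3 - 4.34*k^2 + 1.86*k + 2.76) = 6.981*k^5 + 20.3147*k^4 + 1.6732*k^3 - 19.559*k^2 - 4.5672*k + 3.2568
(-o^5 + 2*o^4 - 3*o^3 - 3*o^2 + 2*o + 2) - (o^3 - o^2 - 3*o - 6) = -o^5 + 2*o^4 - 4*o^3 - 2*o^2 + 5*o + 8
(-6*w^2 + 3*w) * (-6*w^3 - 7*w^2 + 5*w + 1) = 36*w^5 + 24*w^4 - 51*w^3 + 9*w^2 + 3*w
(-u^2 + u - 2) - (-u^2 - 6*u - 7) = 7*u + 5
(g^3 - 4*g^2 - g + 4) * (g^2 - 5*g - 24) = g^5 - 9*g^4 - 5*g^3 + 105*g^2 + 4*g - 96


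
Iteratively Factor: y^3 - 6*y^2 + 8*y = (y)*(y^2 - 6*y + 8) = y*(y - 2)*(y - 4)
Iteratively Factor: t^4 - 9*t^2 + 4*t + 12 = (t - 2)*(t^3 + 2*t^2 - 5*t - 6) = (t - 2)*(t + 3)*(t^2 - t - 2) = (t - 2)*(t + 1)*(t + 3)*(t - 2)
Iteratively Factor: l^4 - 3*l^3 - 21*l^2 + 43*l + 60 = (l + 1)*(l^3 - 4*l^2 - 17*l + 60) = (l + 1)*(l + 4)*(l^2 - 8*l + 15) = (l - 5)*(l + 1)*(l + 4)*(l - 3)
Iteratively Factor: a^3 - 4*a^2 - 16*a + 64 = (a + 4)*(a^2 - 8*a + 16) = (a - 4)*(a + 4)*(a - 4)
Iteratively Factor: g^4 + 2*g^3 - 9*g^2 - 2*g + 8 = (g + 4)*(g^3 - 2*g^2 - g + 2) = (g + 1)*(g + 4)*(g^2 - 3*g + 2) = (g - 1)*(g + 1)*(g + 4)*(g - 2)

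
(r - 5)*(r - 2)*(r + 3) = r^3 - 4*r^2 - 11*r + 30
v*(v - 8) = v^2 - 8*v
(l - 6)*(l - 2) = l^2 - 8*l + 12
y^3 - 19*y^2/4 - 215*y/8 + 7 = (y - 8)*(y - 1/4)*(y + 7/2)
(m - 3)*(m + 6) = m^2 + 3*m - 18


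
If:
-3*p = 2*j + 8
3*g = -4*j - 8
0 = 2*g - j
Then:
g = -8/11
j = -16/11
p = -56/33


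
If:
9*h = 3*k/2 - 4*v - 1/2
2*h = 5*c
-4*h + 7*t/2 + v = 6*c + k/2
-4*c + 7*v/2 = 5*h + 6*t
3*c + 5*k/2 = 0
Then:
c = -365/41763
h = -1825/83526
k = 146/13921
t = -748/41763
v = -1001/13921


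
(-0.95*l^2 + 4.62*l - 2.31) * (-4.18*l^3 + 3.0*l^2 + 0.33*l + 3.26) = 3.971*l^5 - 22.1616*l^4 + 23.2023*l^3 - 8.5024*l^2 + 14.2989*l - 7.5306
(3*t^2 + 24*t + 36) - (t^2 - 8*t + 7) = 2*t^2 + 32*t + 29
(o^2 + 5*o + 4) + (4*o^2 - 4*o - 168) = 5*o^2 + o - 164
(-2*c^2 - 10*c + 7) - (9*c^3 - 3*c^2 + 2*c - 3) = -9*c^3 + c^2 - 12*c + 10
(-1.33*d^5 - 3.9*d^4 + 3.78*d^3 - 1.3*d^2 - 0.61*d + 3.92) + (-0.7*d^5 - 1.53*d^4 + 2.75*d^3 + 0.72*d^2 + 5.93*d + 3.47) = -2.03*d^5 - 5.43*d^4 + 6.53*d^3 - 0.58*d^2 + 5.32*d + 7.39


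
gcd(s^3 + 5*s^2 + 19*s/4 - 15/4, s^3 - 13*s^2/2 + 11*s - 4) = s - 1/2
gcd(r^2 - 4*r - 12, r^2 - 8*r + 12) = r - 6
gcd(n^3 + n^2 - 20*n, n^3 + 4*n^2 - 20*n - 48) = n - 4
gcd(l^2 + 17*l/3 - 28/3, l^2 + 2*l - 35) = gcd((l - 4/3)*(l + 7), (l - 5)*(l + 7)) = l + 7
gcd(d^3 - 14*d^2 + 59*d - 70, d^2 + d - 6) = d - 2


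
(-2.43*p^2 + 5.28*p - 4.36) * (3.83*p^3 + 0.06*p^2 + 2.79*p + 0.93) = -9.3069*p^5 + 20.0766*p^4 - 23.1617*p^3 + 12.2097*p^2 - 7.254*p - 4.0548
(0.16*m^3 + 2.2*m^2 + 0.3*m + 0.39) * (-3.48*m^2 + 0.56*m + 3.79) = -0.5568*m^5 - 7.5664*m^4 + 0.7944*m^3 + 7.1488*m^2 + 1.3554*m + 1.4781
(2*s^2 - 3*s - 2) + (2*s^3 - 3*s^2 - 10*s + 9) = 2*s^3 - s^2 - 13*s + 7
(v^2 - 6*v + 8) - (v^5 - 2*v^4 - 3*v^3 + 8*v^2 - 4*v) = -v^5 + 2*v^4 + 3*v^3 - 7*v^2 - 2*v + 8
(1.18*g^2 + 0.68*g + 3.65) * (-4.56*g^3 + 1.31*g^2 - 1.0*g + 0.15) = -5.3808*g^5 - 1.555*g^4 - 16.9332*g^3 + 4.2785*g^2 - 3.548*g + 0.5475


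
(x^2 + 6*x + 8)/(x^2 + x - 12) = (x + 2)/(x - 3)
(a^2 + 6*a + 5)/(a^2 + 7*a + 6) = (a + 5)/(a + 6)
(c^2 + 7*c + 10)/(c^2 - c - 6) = (c + 5)/(c - 3)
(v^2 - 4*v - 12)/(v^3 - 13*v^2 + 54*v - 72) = (v + 2)/(v^2 - 7*v + 12)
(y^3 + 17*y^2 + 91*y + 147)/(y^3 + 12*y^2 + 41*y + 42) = (y + 7)/(y + 2)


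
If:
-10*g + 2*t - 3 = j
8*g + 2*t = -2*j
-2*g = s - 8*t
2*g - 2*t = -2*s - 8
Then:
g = -11/13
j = 53/13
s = -50/13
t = -9/13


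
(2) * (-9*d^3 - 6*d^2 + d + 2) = -18*d^3 - 12*d^2 + 2*d + 4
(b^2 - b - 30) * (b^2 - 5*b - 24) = b^4 - 6*b^3 - 49*b^2 + 174*b + 720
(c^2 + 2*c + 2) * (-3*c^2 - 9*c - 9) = -3*c^4 - 15*c^3 - 33*c^2 - 36*c - 18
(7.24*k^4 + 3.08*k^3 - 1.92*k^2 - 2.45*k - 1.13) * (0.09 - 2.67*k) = -19.3308*k^5 - 7.572*k^4 + 5.4036*k^3 + 6.3687*k^2 + 2.7966*k - 0.1017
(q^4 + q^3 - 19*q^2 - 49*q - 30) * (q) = q^5 + q^4 - 19*q^3 - 49*q^2 - 30*q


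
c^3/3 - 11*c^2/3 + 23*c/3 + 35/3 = (c/3 + 1/3)*(c - 7)*(c - 5)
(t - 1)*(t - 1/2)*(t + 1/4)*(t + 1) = t^4 - t^3/4 - 9*t^2/8 + t/4 + 1/8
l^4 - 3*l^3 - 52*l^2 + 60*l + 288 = (l - 8)*(l - 3)*(l + 2)*(l + 6)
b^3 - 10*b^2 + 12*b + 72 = (b - 6)^2*(b + 2)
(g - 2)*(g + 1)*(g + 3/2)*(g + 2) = g^4 + 5*g^3/2 - 5*g^2/2 - 10*g - 6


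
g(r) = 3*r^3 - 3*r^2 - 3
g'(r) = 9*r^2 - 6*r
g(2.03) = 9.73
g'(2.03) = 24.91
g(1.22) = -2.02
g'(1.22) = 6.08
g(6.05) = 551.53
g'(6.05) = 293.12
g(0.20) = -3.10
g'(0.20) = -0.84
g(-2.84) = -95.92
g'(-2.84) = 89.63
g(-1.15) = -11.53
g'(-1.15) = 18.80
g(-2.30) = -55.37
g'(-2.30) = 61.41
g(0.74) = -3.43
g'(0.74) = 0.49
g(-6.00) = -759.00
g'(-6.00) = 360.00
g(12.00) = 4749.00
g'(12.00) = 1224.00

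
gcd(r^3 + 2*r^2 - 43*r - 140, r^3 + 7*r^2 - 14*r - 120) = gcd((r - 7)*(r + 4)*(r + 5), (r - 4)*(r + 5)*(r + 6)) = r + 5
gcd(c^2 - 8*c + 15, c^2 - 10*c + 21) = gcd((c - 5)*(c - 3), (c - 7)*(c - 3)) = c - 3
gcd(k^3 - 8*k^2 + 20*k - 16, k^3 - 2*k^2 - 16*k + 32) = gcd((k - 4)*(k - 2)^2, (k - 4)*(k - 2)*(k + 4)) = k^2 - 6*k + 8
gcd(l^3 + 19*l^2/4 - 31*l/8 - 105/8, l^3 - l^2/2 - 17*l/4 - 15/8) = l + 3/2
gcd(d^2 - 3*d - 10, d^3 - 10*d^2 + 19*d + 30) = d - 5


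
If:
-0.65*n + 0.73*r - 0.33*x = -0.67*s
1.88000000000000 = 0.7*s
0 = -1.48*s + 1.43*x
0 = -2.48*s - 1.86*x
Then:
No Solution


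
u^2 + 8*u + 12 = (u + 2)*(u + 6)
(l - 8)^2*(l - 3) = l^3 - 19*l^2 + 112*l - 192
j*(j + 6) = j^2 + 6*j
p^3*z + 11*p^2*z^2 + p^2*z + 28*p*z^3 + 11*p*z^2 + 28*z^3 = (p + 4*z)*(p + 7*z)*(p*z + z)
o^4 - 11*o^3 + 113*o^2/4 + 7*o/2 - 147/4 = (o - 7)*(o - 7/2)*(o - 3/2)*(o + 1)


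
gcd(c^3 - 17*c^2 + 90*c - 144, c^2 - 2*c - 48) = c - 8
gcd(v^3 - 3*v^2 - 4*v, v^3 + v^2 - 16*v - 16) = v^2 - 3*v - 4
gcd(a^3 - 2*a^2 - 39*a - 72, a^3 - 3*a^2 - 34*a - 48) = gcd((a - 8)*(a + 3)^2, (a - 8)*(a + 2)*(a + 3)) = a^2 - 5*a - 24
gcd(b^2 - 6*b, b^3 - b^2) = b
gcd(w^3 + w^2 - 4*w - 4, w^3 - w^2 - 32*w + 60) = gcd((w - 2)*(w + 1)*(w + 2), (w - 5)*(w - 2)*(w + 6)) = w - 2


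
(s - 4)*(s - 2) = s^2 - 6*s + 8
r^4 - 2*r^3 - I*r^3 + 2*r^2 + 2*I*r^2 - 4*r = r*(r - 2)*(r - 2*I)*(r + I)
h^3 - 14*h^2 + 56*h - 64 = (h - 8)*(h - 4)*(h - 2)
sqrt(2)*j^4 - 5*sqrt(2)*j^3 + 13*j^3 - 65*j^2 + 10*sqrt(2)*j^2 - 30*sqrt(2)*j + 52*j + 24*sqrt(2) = (j - 4)*(j - 1)*(j + 6*sqrt(2))*(sqrt(2)*j + 1)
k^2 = k^2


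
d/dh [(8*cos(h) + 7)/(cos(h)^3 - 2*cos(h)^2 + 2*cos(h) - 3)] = 16*(16*cos(h)^3 + 5*cos(h)^2 - 28*cos(h) + 38)*sin(h)/(8*sin(h)^2 + 11*cos(h) + cos(3*h) - 20)^2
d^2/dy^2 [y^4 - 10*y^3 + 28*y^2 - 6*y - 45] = 12*y^2 - 60*y + 56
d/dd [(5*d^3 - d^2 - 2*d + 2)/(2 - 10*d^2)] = (-25*d^4 + 5*d^2 + 18*d - 2)/(2*(25*d^4 - 10*d^2 + 1))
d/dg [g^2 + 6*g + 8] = 2*g + 6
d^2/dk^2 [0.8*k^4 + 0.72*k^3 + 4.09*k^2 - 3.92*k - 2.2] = 9.6*k^2 + 4.32*k + 8.18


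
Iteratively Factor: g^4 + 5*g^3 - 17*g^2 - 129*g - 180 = (g + 3)*(g^3 + 2*g^2 - 23*g - 60) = (g - 5)*(g + 3)*(g^2 + 7*g + 12) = (g - 5)*(g + 3)*(g + 4)*(g + 3)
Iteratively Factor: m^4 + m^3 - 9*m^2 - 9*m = (m + 1)*(m^3 - 9*m) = (m + 1)*(m + 3)*(m^2 - 3*m) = m*(m + 1)*(m + 3)*(m - 3)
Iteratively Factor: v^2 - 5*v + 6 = (v - 2)*(v - 3)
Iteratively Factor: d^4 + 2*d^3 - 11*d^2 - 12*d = (d - 3)*(d^3 + 5*d^2 + 4*d) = d*(d - 3)*(d^2 + 5*d + 4) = d*(d - 3)*(d + 4)*(d + 1)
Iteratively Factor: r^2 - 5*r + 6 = (r - 2)*(r - 3)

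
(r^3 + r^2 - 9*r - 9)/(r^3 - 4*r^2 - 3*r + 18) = (r^2 + 4*r + 3)/(r^2 - r - 6)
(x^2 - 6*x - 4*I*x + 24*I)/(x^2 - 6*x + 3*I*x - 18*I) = (x - 4*I)/(x + 3*I)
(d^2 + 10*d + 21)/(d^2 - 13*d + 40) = (d^2 + 10*d + 21)/(d^2 - 13*d + 40)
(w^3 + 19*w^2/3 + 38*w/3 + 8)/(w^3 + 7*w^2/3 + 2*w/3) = (3*w^2 + 13*w + 12)/(w*(3*w + 1))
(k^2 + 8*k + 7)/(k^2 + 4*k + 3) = (k + 7)/(k + 3)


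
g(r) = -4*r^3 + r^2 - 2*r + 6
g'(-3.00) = -116.00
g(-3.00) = 129.00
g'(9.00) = -956.00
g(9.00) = -2847.00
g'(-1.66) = -38.39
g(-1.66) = 30.37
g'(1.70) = -33.28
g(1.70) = -14.16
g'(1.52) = -26.68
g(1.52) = -8.78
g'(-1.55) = -33.93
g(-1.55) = 26.40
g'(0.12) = -1.93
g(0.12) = 5.77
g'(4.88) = -278.01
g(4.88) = -444.80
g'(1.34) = -20.87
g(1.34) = -4.51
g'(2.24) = -57.73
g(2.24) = -38.42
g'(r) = -12*r^2 + 2*r - 2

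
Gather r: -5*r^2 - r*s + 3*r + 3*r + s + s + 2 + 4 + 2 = -5*r^2 + r*(6 - s) + 2*s + 8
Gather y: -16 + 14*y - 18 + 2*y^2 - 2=2*y^2 + 14*y - 36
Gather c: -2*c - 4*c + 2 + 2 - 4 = -6*c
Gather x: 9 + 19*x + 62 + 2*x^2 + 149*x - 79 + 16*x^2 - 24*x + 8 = 18*x^2 + 144*x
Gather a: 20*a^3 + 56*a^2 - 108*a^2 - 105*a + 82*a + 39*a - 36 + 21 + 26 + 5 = 20*a^3 - 52*a^2 + 16*a + 16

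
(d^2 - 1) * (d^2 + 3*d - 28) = d^4 + 3*d^3 - 29*d^2 - 3*d + 28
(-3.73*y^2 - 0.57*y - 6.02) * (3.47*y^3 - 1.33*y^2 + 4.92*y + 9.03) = -12.9431*y^5 + 2.983*y^4 - 38.4829*y^3 - 28.4797*y^2 - 34.7655*y - 54.3606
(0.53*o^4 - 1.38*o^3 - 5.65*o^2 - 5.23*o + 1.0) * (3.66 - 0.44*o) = -0.2332*o^5 + 2.547*o^4 - 2.5648*o^3 - 18.3778*o^2 - 19.5818*o + 3.66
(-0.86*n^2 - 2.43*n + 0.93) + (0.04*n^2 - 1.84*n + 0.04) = -0.82*n^2 - 4.27*n + 0.97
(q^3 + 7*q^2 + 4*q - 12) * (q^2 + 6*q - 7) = q^5 + 13*q^4 + 39*q^3 - 37*q^2 - 100*q + 84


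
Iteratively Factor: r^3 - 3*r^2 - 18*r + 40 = (r - 2)*(r^2 - r - 20) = (r - 2)*(r + 4)*(r - 5)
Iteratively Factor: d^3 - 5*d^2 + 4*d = (d - 1)*(d^2 - 4*d) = d*(d - 1)*(d - 4)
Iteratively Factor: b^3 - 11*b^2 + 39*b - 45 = (b - 3)*(b^2 - 8*b + 15) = (b - 5)*(b - 3)*(b - 3)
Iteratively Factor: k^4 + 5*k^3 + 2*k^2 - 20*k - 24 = (k + 2)*(k^3 + 3*k^2 - 4*k - 12) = (k - 2)*(k + 2)*(k^2 + 5*k + 6) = (k - 2)*(k + 2)*(k + 3)*(k + 2)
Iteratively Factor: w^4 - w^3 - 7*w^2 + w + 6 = (w - 1)*(w^3 - 7*w - 6) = (w - 1)*(w + 2)*(w^2 - 2*w - 3) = (w - 3)*(w - 1)*(w + 2)*(w + 1)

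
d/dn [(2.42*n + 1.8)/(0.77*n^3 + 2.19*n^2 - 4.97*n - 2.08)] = (-3.7268*n^3 - 9.4578*n^2 - 7.884*n + 3.9124)/(0.5929*n^6 + 3.3726*n^5 - 2.8577*n^4 - 24.9718*n^3 + 15.5905*n^2 + 20.6752*n + 4.3264)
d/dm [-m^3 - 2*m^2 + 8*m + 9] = -3*m^2 - 4*m + 8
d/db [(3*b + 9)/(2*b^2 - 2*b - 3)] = 3*(-2*b^2 - 12*b + 3)/(4*b^4 - 8*b^3 - 8*b^2 + 12*b + 9)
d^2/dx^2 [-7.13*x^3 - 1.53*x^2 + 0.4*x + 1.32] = -42.78*x - 3.06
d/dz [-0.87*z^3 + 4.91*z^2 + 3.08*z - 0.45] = -2.61*z^2 + 9.82*z + 3.08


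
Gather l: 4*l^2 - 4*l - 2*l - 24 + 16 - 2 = 4*l^2 - 6*l - 10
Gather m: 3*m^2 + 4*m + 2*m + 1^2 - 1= 3*m^2 + 6*m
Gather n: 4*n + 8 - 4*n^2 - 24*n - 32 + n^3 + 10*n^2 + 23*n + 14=n^3 + 6*n^2 + 3*n - 10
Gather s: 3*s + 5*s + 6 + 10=8*s + 16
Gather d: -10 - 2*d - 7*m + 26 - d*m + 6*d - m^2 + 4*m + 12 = d*(4 - m) - m^2 - 3*m + 28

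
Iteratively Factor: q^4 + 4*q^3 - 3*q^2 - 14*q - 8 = (q - 2)*(q^3 + 6*q^2 + 9*q + 4) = (q - 2)*(q + 1)*(q^2 + 5*q + 4) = (q - 2)*(q + 1)^2*(q + 4)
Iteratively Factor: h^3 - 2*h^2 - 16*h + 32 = (h - 2)*(h^2 - 16) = (h - 4)*(h - 2)*(h + 4)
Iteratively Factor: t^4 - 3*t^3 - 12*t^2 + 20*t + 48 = (t + 2)*(t^3 - 5*t^2 - 2*t + 24) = (t - 3)*(t + 2)*(t^2 - 2*t - 8) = (t - 3)*(t + 2)^2*(t - 4)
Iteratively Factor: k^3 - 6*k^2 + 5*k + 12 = (k - 3)*(k^2 - 3*k - 4) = (k - 4)*(k - 3)*(k + 1)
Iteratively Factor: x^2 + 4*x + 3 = (x + 3)*(x + 1)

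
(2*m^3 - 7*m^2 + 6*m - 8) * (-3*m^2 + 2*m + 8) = -6*m^5 + 25*m^4 - 16*m^3 - 20*m^2 + 32*m - 64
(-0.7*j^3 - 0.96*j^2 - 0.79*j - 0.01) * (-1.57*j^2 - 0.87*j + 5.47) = 1.099*j^5 + 2.1162*j^4 - 1.7535*j^3 - 4.5482*j^2 - 4.3126*j - 0.0547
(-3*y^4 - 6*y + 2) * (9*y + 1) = -27*y^5 - 3*y^4 - 54*y^2 + 12*y + 2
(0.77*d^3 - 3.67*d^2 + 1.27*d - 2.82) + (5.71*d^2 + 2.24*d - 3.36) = 0.77*d^3 + 2.04*d^2 + 3.51*d - 6.18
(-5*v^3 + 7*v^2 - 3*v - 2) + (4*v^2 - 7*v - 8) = -5*v^3 + 11*v^2 - 10*v - 10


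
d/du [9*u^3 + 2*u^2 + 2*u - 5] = 27*u^2 + 4*u + 2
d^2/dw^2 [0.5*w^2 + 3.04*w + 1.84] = 1.00000000000000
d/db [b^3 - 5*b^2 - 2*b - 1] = 3*b^2 - 10*b - 2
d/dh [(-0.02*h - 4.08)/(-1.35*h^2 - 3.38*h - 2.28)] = (0.027*h^2 + 0.0676*h - (0.02*h + 4.08)*(2.7*h + 3.38) + 0.0456)/(1.35*h^2 + 3.38*h + 2.28)^2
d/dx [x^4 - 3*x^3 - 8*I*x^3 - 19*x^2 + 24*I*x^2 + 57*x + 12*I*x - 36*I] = 4*x^3 + x^2*(-9 - 24*I) + x*(-38 + 48*I) + 57 + 12*I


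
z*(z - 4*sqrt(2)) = z^2 - 4*sqrt(2)*z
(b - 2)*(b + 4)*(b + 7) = b^3 + 9*b^2 + 6*b - 56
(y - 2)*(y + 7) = y^2 + 5*y - 14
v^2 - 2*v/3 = v*(v - 2/3)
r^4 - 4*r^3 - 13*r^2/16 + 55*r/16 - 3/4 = (r - 4)*(r - 3/4)*(r - 1/4)*(r + 1)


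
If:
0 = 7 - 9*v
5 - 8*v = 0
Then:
No Solution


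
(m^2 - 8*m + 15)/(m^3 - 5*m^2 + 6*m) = (m - 5)/(m*(m - 2))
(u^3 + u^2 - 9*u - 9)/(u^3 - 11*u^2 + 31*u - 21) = (u^2 + 4*u + 3)/(u^2 - 8*u + 7)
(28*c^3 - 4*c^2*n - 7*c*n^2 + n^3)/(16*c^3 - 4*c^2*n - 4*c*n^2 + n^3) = (7*c - n)/(4*c - n)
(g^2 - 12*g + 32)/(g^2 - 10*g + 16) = (g - 4)/(g - 2)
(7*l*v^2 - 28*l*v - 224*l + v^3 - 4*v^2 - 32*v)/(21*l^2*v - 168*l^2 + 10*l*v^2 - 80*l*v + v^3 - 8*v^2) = (v + 4)/(3*l + v)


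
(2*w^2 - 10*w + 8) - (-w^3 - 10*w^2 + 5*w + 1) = w^3 + 12*w^2 - 15*w + 7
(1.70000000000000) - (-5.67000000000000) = 7.37000000000000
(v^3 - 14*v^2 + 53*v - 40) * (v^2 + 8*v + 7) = v^5 - 6*v^4 - 52*v^3 + 286*v^2 + 51*v - 280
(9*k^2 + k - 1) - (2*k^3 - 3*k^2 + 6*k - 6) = -2*k^3 + 12*k^2 - 5*k + 5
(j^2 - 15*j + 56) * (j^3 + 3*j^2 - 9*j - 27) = j^5 - 12*j^4 + 2*j^3 + 276*j^2 - 99*j - 1512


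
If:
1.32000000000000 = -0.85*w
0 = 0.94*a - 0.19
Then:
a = 0.20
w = -1.55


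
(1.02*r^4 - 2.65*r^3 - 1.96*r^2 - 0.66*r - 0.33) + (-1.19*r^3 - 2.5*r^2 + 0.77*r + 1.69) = 1.02*r^4 - 3.84*r^3 - 4.46*r^2 + 0.11*r + 1.36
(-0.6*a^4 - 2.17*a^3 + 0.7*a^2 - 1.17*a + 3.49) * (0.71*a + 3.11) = -0.426*a^5 - 3.4067*a^4 - 6.2517*a^3 + 1.3463*a^2 - 1.1608*a + 10.8539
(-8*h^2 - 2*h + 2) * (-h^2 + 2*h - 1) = 8*h^4 - 14*h^3 + 2*h^2 + 6*h - 2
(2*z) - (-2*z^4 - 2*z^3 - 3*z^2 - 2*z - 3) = 2*z^4 + 2*z^3 + 3*z^2 + 4*z + 3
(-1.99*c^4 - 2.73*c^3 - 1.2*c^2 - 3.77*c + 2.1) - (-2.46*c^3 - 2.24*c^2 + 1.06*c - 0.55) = -1.99*c^4 - 0.27*c^3 + 1.04*c^2 - 4.83*c + 2.65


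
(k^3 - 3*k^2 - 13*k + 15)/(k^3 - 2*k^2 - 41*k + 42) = (k^2 - 2*k - 15)/(k^2 - k - 42)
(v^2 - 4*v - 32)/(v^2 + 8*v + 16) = (v - 8)/(v + 4)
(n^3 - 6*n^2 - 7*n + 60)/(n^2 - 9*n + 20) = n + 3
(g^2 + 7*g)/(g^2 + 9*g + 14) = g/(g + 2)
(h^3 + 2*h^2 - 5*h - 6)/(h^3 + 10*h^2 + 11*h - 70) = (h^2 + 4*h + 3)/(h^2 + 12*h + 35)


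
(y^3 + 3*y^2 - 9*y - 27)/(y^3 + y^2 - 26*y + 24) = (y^3 + 3*y^2 - 9*y - 27)/(y^3 + y^2 - 26*y + 24)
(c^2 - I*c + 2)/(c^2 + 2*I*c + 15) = (c^2 - I*c + 2)/(c^2 + 2*I*c + 15)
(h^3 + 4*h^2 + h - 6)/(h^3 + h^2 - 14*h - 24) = (h - 1)/(h - 4)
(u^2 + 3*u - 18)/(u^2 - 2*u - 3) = (u + 6)/(u + 1)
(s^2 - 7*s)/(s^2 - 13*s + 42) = s/(s - 6)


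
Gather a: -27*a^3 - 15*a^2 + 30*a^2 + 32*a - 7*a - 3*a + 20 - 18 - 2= -27*a^3 + 15*a^2 + 22*a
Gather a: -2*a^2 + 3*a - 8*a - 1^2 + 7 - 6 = -2*a^2 - 5*a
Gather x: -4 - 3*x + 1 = -3*x - 3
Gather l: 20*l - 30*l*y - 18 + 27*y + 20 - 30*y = l*(20 - 30*y) - 3*y + 2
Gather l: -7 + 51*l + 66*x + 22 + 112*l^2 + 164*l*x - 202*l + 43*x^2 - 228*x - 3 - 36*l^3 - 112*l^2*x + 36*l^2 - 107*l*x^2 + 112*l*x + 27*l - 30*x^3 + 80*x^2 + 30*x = -36*l^3 + l^2*(148 - 112*x) + l*(-107*x^2 + 276*x - 124) - 30*x^3 + 123*x^2 - 132*x + 12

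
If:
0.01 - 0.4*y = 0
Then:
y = 0.02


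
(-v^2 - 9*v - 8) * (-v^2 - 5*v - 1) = v^4 + 14*v^3 + 54*v^2 + 49*v + 8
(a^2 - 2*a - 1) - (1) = a^2 - 2*a - 2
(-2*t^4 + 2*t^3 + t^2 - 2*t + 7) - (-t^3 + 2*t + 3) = -2*t^4 + 3*t^3 + t^2 - 4*t + 4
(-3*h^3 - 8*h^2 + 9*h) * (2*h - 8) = -6*h^4 + 8*h^3 + 82*h^2 - 72*h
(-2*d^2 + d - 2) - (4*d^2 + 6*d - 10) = -6*d^2 - 5*d + 8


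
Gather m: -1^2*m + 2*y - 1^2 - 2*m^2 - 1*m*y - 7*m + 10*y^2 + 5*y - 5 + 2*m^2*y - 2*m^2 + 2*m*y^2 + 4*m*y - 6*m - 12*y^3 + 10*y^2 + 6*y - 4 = m^2*(2*y - 4) + m*(2*y^2 + 3*y - 14) - 12*y^3 + 20*y^2 + 13*y - 10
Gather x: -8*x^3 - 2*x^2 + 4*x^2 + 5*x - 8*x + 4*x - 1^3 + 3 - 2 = -8*x^3 + 2*x^2 + x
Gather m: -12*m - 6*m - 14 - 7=-18*m - 21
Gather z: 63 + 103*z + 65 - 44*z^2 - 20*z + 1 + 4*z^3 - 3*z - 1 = 4*z^3 - 44*z^2 + 80*z + 128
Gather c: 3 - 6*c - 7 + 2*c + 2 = -4*c - 2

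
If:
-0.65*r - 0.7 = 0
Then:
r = -1.08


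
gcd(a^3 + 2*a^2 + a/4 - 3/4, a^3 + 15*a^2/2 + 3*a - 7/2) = a^2 + a/2 - 1/2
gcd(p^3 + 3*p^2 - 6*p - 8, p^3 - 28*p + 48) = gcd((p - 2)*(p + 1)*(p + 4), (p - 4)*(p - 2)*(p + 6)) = p - 2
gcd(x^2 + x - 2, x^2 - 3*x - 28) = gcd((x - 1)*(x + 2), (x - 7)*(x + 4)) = 1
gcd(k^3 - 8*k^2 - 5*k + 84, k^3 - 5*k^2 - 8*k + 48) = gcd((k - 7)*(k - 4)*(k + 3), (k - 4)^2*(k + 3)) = k^2 - k - 12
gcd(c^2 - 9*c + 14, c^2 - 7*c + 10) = c - 2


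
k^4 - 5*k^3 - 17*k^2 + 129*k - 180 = (k - 4)*(k - 3)^2*(k + 5)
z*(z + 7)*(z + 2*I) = z^3 + 7*z^2 + 2*I*z^2 + 14*I*z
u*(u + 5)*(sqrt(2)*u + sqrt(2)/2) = sqrt(2)*u^3 + 11*sqrt(2)*u^2/2 + 5*sqrt(2)*u/2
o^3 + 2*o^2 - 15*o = o*(o - 3)*(o + 5)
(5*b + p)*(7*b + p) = 35*b^2 + 12*b*p + p^2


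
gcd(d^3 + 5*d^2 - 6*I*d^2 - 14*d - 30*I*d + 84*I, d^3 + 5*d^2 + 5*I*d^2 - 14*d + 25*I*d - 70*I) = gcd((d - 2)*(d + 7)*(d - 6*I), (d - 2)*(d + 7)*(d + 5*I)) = d^2 + 5*d - 14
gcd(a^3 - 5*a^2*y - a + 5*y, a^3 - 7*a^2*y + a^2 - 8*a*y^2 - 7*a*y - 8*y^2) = a + 1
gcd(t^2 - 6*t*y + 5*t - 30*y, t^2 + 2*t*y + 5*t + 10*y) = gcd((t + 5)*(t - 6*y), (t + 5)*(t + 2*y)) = t + 5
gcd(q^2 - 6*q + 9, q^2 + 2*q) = 1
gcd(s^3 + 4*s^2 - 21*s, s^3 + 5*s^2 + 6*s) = s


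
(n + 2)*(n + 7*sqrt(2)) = n^2 + 2*n + 7*sqrt(2)*n + 14*sqrt(2)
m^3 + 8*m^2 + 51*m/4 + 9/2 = (m + 1/2)*(m + 3/2)*(m + 6)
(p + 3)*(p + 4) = p^2 + 7*p + 12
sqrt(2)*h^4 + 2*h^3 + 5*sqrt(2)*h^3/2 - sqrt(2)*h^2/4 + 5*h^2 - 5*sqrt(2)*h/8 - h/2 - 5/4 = (h - 1/2)*(h + 5/2)*(h + sqrt(2))*(sqrt(2)*h + sqrt(2)/2)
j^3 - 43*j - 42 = (j - 7)*(j + 1)*(j + 6)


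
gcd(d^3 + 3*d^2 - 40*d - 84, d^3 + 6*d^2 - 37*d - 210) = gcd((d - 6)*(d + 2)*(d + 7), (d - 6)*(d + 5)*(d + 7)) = d^2 + d - 42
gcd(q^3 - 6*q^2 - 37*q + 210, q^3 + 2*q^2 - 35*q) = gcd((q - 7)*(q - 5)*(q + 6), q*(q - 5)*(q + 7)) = q - 5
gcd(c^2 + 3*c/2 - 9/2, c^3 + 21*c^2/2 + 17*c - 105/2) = c - 3/2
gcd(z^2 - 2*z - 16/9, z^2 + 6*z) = 1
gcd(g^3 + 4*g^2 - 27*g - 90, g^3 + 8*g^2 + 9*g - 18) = g^2 + 9*g + 18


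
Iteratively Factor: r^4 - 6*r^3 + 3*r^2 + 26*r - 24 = (r - 4)*(r^3 - 2*r^2 - 5*r + 6) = (r - 4)*(r + 2)*(r^2 - 4*r + 3) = (r - 4)*(r - 1)*(r + 2)*(r - 3)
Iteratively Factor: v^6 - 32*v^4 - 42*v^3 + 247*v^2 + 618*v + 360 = (v - 5)*(v^5 + 5*v^4 - 7*v^3 - 77*v^2 - 138*v - 72) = (v - 5)*(v + 2)*(v^4 + 3*v^3 - 13*v^2 - 51*v - 36) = (v - 5)*(v + 2)*(v + 3)*(v^3 - 13*v - 12) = (v - 5)*(v - 4)*(v + 2)*(v + 3)*(v^2 + 4*v + 3) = (v - 5)*(v - 4)*(v + 2)*(v + 3)^2*(v + 1)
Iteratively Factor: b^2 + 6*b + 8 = (b + 2)*(b + 4)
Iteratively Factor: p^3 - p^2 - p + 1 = (p - 1)*(p^2 - 1) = (p - 1)^2*(p + 1)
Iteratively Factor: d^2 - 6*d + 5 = (d - 1)*(d - 5)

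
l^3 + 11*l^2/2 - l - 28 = (l - 2)*(l + 7/2)*(l + 4)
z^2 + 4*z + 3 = (z + 1)*(z + 3)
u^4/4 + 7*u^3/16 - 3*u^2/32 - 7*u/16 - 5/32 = (u/4 + 1/4)*(u - 1)*(u + 1/2)*(u + 5/4)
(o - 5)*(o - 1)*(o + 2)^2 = o^4 - 2*o^3 - 15*o^2 - 4*o + 20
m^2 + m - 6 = (m - 2)*(m + 3)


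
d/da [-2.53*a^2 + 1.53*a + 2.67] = 1.53 - 5.06*a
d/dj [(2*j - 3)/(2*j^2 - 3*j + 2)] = (-4*j^2 + 12*j - 5)/(4*j^4 - 12*j^3 + 17*j^2 - 12*j + 4)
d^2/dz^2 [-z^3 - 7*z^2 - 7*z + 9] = -6*z - 14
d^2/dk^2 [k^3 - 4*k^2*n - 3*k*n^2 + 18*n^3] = 6*k - 8*n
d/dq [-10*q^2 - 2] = -20*q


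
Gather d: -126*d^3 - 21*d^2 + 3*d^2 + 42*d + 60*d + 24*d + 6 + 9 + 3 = -126*d^3 - 18*d^2 + 126*d + 18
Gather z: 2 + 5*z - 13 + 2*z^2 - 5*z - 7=2*z^2 - 18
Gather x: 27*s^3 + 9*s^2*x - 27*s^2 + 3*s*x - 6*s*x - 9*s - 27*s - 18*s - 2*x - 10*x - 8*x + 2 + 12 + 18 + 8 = 27*s^3 - 27*s^2 - 54*s + x*(9*s^2 - 3*s - 20) + 40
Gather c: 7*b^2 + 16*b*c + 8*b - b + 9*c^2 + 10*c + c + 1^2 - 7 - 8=7*b^2 + 7*b + 9*c^2 + c*(16*b + 11) - 14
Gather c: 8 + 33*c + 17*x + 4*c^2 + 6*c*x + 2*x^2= 4*c^2 + c*(6*x + 33) + 2*x^2 + 17*x + 8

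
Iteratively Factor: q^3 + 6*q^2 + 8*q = (q + 4)*(q^2 + 2*q) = q*(q + 4)*(q + 2)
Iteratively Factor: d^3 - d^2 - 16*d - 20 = (d + 2)*(d^2 - 3*d - 10) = (d - 5)*(d + 2)*(d + 2)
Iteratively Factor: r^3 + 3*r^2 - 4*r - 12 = (r - 2)*(r^2 + 5*r + 6) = (r - 2)*(r + 3)*(r + 2)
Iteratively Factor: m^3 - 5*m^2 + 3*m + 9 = (m - 3)*(m^2 - 2*m - 3) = (m - 3)^2*(m + 1)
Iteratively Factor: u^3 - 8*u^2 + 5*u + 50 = (u - 5)*(u^2 - 3*u - 10) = (u - 5)*(u + 2)*(u - 5)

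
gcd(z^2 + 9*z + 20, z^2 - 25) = z + 5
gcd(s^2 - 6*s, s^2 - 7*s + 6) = s - 6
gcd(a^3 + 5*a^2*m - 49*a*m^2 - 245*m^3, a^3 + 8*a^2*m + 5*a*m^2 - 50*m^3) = a + 5*m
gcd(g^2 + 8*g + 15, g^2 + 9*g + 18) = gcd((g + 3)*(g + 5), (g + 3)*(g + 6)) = g + 3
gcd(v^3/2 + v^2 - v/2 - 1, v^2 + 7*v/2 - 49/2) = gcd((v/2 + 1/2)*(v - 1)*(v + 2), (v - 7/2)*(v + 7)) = 1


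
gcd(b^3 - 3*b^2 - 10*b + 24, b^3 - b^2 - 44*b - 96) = b + 3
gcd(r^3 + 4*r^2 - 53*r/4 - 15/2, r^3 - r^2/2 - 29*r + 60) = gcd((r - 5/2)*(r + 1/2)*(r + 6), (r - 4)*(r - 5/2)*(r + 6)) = r^2 + 7*r/2 - 15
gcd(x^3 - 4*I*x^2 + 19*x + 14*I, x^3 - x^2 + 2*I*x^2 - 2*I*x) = x + 2*I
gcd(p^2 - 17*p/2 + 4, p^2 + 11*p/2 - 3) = p - 1/2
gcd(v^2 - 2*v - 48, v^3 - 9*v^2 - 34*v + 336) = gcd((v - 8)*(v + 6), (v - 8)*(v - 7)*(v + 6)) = v^2 - 2*v - 48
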